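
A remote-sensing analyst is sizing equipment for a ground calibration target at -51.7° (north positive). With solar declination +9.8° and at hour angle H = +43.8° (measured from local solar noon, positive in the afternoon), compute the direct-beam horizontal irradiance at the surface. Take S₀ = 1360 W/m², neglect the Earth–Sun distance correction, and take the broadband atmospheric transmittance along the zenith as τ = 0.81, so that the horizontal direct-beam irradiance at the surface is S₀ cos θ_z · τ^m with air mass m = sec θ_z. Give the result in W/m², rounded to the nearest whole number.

cos θ_z = sin(-51.7°) sin(9.8°) + cos(-51.7°) cos(9.8°) cos(43.80°) = -0.1336 + 0.4408 = 0.3072.
Air mass m = 1/cos θ_z = 1/0.3072 = 3.255; τ^m = 0.81^3.255 = 0.5036.
Surface direct beam = 1360 × 0.3072 × 0.5036 = 210.40 W/m².

210 W/m²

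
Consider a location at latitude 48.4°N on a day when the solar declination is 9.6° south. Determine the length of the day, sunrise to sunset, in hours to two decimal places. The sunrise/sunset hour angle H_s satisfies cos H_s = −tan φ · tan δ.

The sunset hour angle satisfies cos H_s = −tan φ tan δ = 0.1905, giving H_s = 79.02°.
Day length = 2 H_s / 15° h⁻¹ = 158.04° / 15 = 10.536 h.

10.54 hours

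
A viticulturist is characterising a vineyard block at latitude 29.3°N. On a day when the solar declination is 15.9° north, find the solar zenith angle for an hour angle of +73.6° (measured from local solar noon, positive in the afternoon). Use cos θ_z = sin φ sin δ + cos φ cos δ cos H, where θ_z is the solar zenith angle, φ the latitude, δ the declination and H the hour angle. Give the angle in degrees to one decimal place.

cos θ_z = sin(29.3°) sin(15.9°) + cos(29.3°) cos(15.9°) cos(73.60°) = 0.1341 + 0.2368 = 0.3709.
θ_z = arccos(0.3709) = 68.23°.

68.2°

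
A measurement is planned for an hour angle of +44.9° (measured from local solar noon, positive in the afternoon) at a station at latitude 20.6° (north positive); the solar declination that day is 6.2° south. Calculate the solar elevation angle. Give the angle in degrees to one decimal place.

38.4°

With φ = 20.6°, δ = -6.2°, H = 44.90°: sin φ sin δ = -0.0380, cos φ cos δ cos H = 0.6592, so cos θ_z = 0.6212.
θ_z = arccos(0.6212) = 51.60°, so the elevation is 90° − 51.60° = 38.40°.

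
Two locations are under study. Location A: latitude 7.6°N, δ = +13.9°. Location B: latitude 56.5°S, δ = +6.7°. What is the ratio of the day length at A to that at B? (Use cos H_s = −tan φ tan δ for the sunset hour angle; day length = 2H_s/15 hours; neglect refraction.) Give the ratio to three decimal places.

A: H_s = arccos(−tan 7.6° · tan 13.9°) = 91.89°, so 2H_s/15 = 12.2520 h.
B: H_s = arccos(−tan -56.5° · tan 6.7°) = 79.78°, so 2H_s/15 = 10.6373 h.
Ratio A/B = 12.2520 / 10.6373 = 1.1518.

1.152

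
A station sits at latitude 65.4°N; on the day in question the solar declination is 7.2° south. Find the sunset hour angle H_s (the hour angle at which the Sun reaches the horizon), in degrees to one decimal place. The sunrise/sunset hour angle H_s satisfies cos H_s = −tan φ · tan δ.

cos H_s = −tan(65.4°) · tan(-7.2°) = 0.2759, so H_s = arccos(0.2759) = 73.98°.

74.0°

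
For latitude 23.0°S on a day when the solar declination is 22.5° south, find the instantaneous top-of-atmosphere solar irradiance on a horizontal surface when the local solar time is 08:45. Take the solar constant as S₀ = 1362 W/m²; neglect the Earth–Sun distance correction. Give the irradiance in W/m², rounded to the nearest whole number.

Hour angle H = 15° × (8.75 − 12) = -48.75°.
With φ = -23.0°, δ = -22.5°, H = -48.75°: sin φ sin δ = 0.1495, cos φ cos δ cos H = 0.5607, so cos θ_z = 0.7102.
Top-of-atmosphere irradiance = S₀ cos θ_z = 1362 × 0.7102 = 967.29 W/m².

967 W/m²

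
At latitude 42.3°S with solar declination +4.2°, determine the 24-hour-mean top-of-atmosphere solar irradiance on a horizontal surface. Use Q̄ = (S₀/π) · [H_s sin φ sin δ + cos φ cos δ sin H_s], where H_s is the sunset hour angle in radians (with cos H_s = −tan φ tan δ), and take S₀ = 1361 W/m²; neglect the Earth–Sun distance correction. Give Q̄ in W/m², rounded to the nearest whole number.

287 W/m²

cos H_s = −tan(-42.3°) · tan(4.2°) = 0.0668, so H_s = arccos(0.0668) = 86.17°. In radians, H_s = 1.5040.
H_s sin φ sin δ = 1.5040 × -0.6730 × 0.0732 = -0.0741.
cos φ cos δ sin H_s = 0.7396 × 0.9973 × 0.9978 = 0.7360.
Q̄ = (1361/π) × (-0.0741 + 0.7360) = 433.22 × 0.6619 = 286.75 W/m².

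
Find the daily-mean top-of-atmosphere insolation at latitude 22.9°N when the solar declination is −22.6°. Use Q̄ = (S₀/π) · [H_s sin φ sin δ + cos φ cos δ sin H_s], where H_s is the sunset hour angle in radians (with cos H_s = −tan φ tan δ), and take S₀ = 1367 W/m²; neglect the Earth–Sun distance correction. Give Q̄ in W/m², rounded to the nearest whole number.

The sunset hour angle satisfies cos H_s = −tan φ tan δ = 0.1758, giving H_s = 79.87°. In radians, H_s = 1.3940.
H_s sin φ sin δ = 1.3940 × 0.3891 × -0.3843 = -0.2084.
cos φ cos δ sin H_s = 0.9212 × 0.9232 × 0.9844 = 0.8372.
Q̄ = (1367/π) × (-0.2084 + 0.8372) = 435.13 × 0.6288 = 273.61 W/m².

274 W/m²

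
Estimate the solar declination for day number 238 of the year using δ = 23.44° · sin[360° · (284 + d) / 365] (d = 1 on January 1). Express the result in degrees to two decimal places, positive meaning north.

+9.96°

360 × (284 + 238) / 365 = 514.849°; sin(514.849°) = 0.4250.
δ = 23.44 × 0.4250 = 9.962° ≈ +9.96°.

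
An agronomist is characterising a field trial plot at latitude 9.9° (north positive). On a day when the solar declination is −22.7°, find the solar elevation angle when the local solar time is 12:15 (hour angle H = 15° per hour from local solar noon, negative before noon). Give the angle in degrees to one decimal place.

Hour angle H = 15° × (12.25 − 12) = 3.75°.
cos θ_z = sin φ sin δ + cos φ cos δ cos H = (0.1719)(-0.3859) + (0.9851)(0.9225)(0.9979) = 0.8405.
θ_z = arccos(0.8405) = 32.81°, so the elevation is 90° − 32.81° = 57.19°.

57.2°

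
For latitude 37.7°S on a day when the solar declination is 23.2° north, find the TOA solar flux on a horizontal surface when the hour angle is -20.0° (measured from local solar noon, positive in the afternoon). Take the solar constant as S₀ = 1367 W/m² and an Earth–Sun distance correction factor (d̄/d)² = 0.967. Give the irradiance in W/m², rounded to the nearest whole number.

585 W/m²

With φ = -37.7°, δ = 23.2°, H = -20.00°: sin φ sin δ = -0.2409, cos φ cos δ cos H = 0.6834, so cos θ_z = 0.4425.
Top-of-atmosphere irradiance = S₀ (d̄/d)² cos θ_z = 1367 × 0.967 × 0.4425 = 584.94 W/m².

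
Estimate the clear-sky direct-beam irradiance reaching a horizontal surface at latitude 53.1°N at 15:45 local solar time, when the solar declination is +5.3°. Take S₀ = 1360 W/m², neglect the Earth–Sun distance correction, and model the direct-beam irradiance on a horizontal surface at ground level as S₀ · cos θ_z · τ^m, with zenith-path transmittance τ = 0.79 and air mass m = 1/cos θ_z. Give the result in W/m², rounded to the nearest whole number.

Hour angle H = 15° × (15.75 − 12) = 56.25°.
cos θ_z = sin(53.1°) sin(5.3°) + cos(53.1°) cos(5.3°) cos(56.25°) = 0.0739 + 0.3321 = 0.4060.
Air mass m = 1/cos θ_z = 1/0.4060 = 2.463; τ^m = 0.79^2.463 = 0.5596.
Surface direct beam = 1360 × 0.4060 × 0.5596 = 308.99 W/m².

309 W/m²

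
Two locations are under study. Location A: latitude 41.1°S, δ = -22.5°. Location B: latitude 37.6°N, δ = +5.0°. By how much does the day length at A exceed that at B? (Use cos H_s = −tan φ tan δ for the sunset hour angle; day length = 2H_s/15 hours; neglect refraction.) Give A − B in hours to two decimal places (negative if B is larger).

+2.31 h

A: H_s = arccos(−tan -41.1° · tan -22.5°) = 111.18°, so 2H_s/15 = 14.8240 h.
B: H_s = arccos(−tan 37.6° · tan 5.0°) = 93.86°, so 2H_s/15 = 12.5147 h.
A − B = 14.8240 − 12.5147 = 2.3093 h.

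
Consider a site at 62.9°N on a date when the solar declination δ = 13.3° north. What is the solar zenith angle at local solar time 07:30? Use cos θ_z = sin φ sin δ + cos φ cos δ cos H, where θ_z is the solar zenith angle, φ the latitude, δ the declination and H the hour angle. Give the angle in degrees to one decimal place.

68.0°

Hour angle H = 15° × (7.5 − 12) = -67.50°.
cos θ_z = sin(62.9°) sin(13.3°) + cos(62.9°) cos(13.3°) cos(-67.50°) = 0.2048 + 0.1697 = 0.3745.
θ_z = arccos(0.3745) = 68.01°.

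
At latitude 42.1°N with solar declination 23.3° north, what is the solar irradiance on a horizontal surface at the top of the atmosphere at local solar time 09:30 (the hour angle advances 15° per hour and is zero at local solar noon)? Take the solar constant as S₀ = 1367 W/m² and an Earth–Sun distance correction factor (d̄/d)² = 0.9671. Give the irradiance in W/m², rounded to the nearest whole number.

1065 W/m²

Hour angle H = 15° × (9.5 − 12) = -37.50°.
cos θ_z = sin φ sin δ + cos φ cos δ cos H = (0.6704)(0.3955) + (0.7420)(0.9184)(0.7934) = 0.8058.
Top-of-atmosphere irradiance = S₀ (d̄/d)² cos θ_z = 1367 × 0.9671 × 0.8058 = 1065.29 W/m².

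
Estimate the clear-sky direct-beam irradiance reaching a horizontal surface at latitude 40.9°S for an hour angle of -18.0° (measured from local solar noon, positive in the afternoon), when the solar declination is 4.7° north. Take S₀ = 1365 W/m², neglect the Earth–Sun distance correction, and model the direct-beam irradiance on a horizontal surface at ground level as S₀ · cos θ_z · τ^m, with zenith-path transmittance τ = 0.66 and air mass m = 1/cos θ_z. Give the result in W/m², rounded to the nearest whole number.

With φ = -40.9°, δ = 4.7°, H = -18.00°: sin φ sin δ = -0.0536, cos φ cos δ cos H = 0.7164, so cos θ_z = 0.6628.
Air mass m = 1/cos θ_z = 1/0.6628 = 1.509; τ^m = 0.66^1.509 = 0.5342.
Surface direct beam = 1365 × 0.6628 × 0.5342 = 483.30 W/m².

483 W/m²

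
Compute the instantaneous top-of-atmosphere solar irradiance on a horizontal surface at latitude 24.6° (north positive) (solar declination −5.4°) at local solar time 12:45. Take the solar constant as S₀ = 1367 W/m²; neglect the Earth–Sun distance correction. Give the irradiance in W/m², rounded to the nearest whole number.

Hour angle H = 15° × (12.75 − 12) = 11.25°.
With φ = 24.6°, δ = -5.4°, H = 11.25°: sin φ sin δ = -0.0392, cos φ cos δ cos H = 0.8878, so cos θ_z = 0.8486.
Top-of-atmosphere irradiance = S₀ cos θ_z = 1367 × 0.8486 = 1160.04 W/m².

1160 W/m²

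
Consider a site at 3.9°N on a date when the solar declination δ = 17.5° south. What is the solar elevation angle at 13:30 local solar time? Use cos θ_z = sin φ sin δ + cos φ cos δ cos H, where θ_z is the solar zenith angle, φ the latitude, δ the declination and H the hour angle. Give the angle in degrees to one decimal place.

59.2°

Hour angle H = 15° × (13.5 − 12) = 22.50°.
With φ = 3.9°, δ = -17.5°, H = 22.50°: sin φ sin δ = -0.0205, cos φ cos δ cos H = 0.8791, so cos θ_z = 0.8586.
θ_z = arccos(0.8586) = 30.84°, so the elevation is 90° − 30.84° = 59.16°.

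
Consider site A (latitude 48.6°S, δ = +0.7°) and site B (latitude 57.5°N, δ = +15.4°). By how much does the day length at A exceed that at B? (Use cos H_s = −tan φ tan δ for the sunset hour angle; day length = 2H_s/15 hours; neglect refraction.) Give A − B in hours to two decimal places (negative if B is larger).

-3.52 h

A: H_s = arccos(−tan -48.6° · tan 0.7°) = 89.21°, so 2H_s/15 = 11.8947 h.
B: H_s = arccos(−tan 57.5° · tan 15.4°) = 115.62°, so 2H_s/15 = 15.4160 h.
A − B = 11.8947 − 15.4160 = -3.5213 h.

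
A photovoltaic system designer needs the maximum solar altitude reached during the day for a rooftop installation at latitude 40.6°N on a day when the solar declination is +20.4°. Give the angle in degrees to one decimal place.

69.8°

At local solar noon the hour angle is zero, so the elevation is 90° − |φ − δ| = 90° − |40.6° − (20.4°)| = 90° − 20.2° = 69.8°.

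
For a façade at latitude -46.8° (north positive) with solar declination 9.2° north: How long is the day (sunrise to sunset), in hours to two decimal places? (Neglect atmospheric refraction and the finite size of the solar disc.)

10.68 hours

The sunset hour angle satisfies cos H_s = −tan φ tan δ = 0.1725, giving H_s = 80.07°.
Day length = 2 H_s / 15° h⁻¹ = 160.14° / 15 = 10.676 h.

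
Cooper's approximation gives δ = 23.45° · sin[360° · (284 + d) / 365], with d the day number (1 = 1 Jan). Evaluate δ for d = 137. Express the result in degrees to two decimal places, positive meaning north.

+19.26°

360 × (284 + 137) / 365 = 415.233°; sin(415.233°) = 0.8215.
δ = 23.45 × 0.8215 = 19.264° ≈ +19.26°.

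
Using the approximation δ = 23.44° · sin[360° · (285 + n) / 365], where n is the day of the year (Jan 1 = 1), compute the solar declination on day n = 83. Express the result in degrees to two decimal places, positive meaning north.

+1.21°

360 × (285 + 83) / 365 = 362.959°; sin(362.959°) = 0.0516.
δ = 23.44 × 0.0516 = 1.210° ≈ +1.21°.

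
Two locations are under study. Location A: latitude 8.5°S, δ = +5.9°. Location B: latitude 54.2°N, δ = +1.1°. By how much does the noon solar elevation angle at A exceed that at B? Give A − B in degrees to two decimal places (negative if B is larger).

A: 90° − |-8.5 − (5.9)| = 75.60°.
B: 90° − |54.2 − (1.1)| = 36.90°.
A − B = 75.60 − 36.90 = 38.70°.

+38.70°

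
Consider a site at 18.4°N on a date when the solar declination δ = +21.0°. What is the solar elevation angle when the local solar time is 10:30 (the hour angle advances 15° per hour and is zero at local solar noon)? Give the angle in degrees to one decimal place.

68.7°

Hour angle H = 15° × (10.5 − 12) = -22.50°.
cos θ_z = sin φ sin δ + cos φ cos δ cos H = (0.3156)(0.3584) + (0.9489)(0.9336)(0.9239) = 0.9316.
θ_z = arccos(0.9316) = 21.31°, so the elevation is 90° − 21.31° = 68.69°.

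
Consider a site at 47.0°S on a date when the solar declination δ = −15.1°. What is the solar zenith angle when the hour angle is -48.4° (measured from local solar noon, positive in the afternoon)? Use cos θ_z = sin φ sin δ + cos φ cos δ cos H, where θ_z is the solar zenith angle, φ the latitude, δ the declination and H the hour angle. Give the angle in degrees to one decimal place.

cos θ_z = sin φ sin δ + cos φ cos δ cos H = (-0.7314)(-0.2605) + (0.6820)(0.9655)(0.6639) = 0.6277.
θ_z = arccos(0.6277) = 51.12°.

51.1°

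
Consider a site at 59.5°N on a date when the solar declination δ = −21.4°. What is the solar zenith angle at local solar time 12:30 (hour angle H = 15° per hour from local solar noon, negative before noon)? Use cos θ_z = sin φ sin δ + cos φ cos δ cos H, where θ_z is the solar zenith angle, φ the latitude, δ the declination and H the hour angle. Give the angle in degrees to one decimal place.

81.1°

Hour angle H = 15° × (12.5 − 12) = 7.50°.
cos θ_z = sin(59.5°) sin(-21.4°) + cos(59.5°) cos(-21.4°) cos(7.50°) = -0.3144 + 0.4685 = 0.1541.
θ_z = arccos(0.1541) = 81.14°.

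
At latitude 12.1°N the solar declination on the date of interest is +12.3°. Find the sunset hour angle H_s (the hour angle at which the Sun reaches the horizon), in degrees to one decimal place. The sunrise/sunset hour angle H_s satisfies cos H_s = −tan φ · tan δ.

The sunset hour angle satisfies cos H_s = −tan φ tan δ = -0.0467, giving H_s = 92.68°.

92.7°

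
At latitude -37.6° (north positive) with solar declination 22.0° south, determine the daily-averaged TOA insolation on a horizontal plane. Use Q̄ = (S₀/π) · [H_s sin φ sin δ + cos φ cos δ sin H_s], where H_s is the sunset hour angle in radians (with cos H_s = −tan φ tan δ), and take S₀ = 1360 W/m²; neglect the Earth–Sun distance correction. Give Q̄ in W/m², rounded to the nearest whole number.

489 W/m²

cos H_s = −tan(-37.6°) · tan(-22.0°) = -0.3111, so H_s = arccos(-0.3111) = 108.13°. In radians, H_s = 1.8872.
H_s sin φ sin δ = 1.8872 × -0.6101 × -0.3746 = 0.4313.
cos φ cos δ sin H_s = 0.7923 × 0.9272 × 0.9504 = 0.6982.
Q̄ = (1360/π) × (0.4313 + 0.6982) = 432.90 × 1.1295 = 488.96 W/m².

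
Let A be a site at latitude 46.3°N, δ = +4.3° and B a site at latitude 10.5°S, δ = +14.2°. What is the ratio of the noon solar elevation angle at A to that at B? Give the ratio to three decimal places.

0.735

A: 90° − |46.3 − (4.3)| = 48.00°.
B: 90° − |-10.5 − (14.2)| = 65.30°.
Ratio A/B = 48.0000 / 65.3000 = 0.7351.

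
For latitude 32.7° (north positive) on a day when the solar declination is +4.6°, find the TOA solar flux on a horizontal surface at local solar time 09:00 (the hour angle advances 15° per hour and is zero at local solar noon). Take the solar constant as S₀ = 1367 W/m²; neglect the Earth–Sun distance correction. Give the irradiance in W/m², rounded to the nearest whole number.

Hour angle H = 15° × (9 − 12) = -45.00°.
cos θ_z = sin(32.7°) sin(4.6°) + cos(32.7°) cos(4.6°) cos(-45.00°) = 0.0433 + 0.5931 = 0.6364.
Top-of-atmosphere irradiance = S₀ cos θ_z = 1367 × 0.6364 = 869.96 W/m².

870 W/m²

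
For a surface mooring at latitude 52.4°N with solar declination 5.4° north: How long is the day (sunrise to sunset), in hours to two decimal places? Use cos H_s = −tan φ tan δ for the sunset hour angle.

−tan φ tan δ = −(1.2985)(0.0945) = -0.1227; H_s = arccos(-0.1227) = 97.05°.
Day length = 2 H_s / 15° h⁻¹ = 194.10° / 15 = 12.940 h.

12.94 hours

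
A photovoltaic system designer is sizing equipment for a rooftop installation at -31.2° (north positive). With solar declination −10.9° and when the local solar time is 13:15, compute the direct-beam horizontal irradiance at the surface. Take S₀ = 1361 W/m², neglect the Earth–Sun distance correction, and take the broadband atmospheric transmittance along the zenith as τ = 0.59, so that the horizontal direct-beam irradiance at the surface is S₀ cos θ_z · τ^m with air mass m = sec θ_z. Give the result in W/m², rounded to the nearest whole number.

674 W/m²

Hour angle H = 15° × (13.25 − 12) = 18.75°.
cos θ_z = sin φ sin δ + cos φ cos δ cos H = (-0.5180)(-0.1891) + (0.8554)(0.9820)(0.9469) = 0.8934.
Air mass m = 1/cos θ_z = 1/0.8934 = 1.119; τ^m = 0.59^1.119 = 0.5541.
Surface direct beam = 1361 × 0.8934 × 0.5541 = 673.74 W/m².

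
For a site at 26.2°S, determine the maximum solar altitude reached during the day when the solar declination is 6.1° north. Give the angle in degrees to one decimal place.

57.7°

At local solar noon the hour angle is zero, so the elevation is 90° − |φ − δ| = 90° − |-26.2° − (6.1°)| = 90° − 32.3° = 57.7°.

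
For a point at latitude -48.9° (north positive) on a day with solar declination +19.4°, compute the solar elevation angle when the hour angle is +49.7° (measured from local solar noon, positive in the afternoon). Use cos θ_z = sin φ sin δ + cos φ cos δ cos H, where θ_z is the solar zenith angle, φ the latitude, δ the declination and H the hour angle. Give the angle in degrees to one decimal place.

8.7°

With φ = -48.9°, δ = 19.4°, H = 49.70°: sin φ sin δ = -0.2503, cos φ cos δ cos H = 0.4010, so cos θ_z = 0.1507.
θ_z = arccos(0.1507) = 81.33°, so the elevation is 90° − 81.33° = 8.67°.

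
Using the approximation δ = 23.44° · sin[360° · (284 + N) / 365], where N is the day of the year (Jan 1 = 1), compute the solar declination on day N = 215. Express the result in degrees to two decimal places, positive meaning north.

+17.37°

360 × (284 + 215) / 365 = 492.164°; sin(492.164°) = 0.7412.
δ = 23.44 × 0.7412 = 17.374° ≈ +17.37°.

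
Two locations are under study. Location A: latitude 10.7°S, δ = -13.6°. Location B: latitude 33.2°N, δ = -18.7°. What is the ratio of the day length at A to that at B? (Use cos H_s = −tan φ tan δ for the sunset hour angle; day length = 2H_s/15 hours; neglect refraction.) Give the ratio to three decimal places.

1.200

A: H_s = arccos(−tan -10.7° · tan -13.6°) = 92.62°, so 2H_s/15 = 12.3493 h.
B: H_s = arccos(−tan 33.2° · tan -18.7°) = 77.20°, so 2H_s/15 = 10.2933 h.
Ratio A/B = 12.3493 / 10.2933 = 1.1997.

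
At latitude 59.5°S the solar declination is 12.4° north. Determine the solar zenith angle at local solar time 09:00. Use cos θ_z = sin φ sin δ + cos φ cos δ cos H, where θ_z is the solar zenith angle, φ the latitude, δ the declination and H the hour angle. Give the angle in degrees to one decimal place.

80.5°

Hour angle H = 15° × (9 − 12) = -45.00°.
cos θ_z = sin(-59.5°) sin(12.4°) + cos(-59.5°) cos(12.4°) cos(-45.00°) = -0.1850 + 0.3505 = 0.1655.
θ_z = arccos(0.1655) = 80.47°.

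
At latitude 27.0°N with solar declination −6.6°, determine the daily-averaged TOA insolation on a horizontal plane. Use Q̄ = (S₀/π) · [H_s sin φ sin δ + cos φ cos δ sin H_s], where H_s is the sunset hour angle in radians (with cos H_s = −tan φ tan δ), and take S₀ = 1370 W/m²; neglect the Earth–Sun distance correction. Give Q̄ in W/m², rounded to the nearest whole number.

−tan φ tan δ = −(0.5095)(-0.1157) = 0.0589; H_s = arccos(0.0589) = 86.62°. In radians, H_s = 1.5118.
H_s sin φ sin δ = 1.5118 × 0.4540 × -0.1149 = -0.0789.
cos φ cos δ sin H_s = 0.8910 × 0.9934 × 0.9983 = 0.8836.
Q̄ = (1370/π) × (-0.0789 + 0.8836) = 436.08 × 0.8047 = 350.91 W/m².

351 W/m²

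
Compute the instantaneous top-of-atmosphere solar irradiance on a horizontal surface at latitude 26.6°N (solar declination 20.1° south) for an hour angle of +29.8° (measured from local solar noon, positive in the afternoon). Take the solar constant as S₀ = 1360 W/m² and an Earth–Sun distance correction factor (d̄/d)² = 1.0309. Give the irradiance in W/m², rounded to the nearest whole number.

806 W/m²

cos θ_z = sin φ sin δ + cos φ cos δ cos H = (0.4478)(-0.3437) + (0.8942)(0.9391)(0.8678) = 0.5748.
Top-of-atmosphere irradiance = S₀ (d̄/d)² cos θ_z = 1360 × 1.0309 × 0.5748 = 805.88 W/m².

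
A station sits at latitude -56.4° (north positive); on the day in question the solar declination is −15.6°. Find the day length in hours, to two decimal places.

The sunset hour angle satisfies cos H_s = −tan φ tan δ = -0.4202, giving H_s = 114.85°.
Day length = 2 H_s / 15° h⁻¹ = 229.70° / 15 = 15.313 h.

15.31 hours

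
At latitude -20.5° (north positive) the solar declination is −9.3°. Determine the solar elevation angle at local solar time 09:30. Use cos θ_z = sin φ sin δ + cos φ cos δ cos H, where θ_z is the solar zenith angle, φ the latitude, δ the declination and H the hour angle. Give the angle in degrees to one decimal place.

Hour angle H = 15° × (9.5 − 12) = -37.50°.
cos θ_z = sin φ sin δ + cos φ cos δ cos H = (-0.3502)(-0.1616) + (0.9367)(0.9869)(0.7934) = 0.7900.
θ_z = arccos(0.7900) = 37.81°, so the elevation is 90° − 37.81° = 52.19°.

52.2°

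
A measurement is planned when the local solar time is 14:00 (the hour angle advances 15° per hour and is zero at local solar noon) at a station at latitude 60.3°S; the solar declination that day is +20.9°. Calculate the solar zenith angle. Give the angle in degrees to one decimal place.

84.8°

Hour angle H = 15° × (14 − 12) = 30.00°.
cos θ_z = sin(-60.3°) sin(20.9°) + cos(-60.3°) cos(20.9°) cos(30.00°) = -0.3099 + 0.4008 = 0.0909.
θ_z = arccos(0.0909) = 84.78°.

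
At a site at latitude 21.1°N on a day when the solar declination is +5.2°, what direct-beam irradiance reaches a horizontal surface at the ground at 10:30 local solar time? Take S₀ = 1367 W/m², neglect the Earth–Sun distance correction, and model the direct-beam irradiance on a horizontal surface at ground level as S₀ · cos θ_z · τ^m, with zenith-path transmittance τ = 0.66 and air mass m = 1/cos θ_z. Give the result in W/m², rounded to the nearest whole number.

Hour angle H = 15° × (10.5 − 12) = -22.50°.
cos θ_z = sin φ sin δ + cos φ cos δ cos H = (0.3600)(0.0906) + (0.9330)(0.9959)(0.9239) = 0.8911.
Air mass m = 1/cos θ_z = 1/0.8911 = 1.122; τ^m = 0.66^1.122 = 0.6274.
Surface direct beam = 1367 × 0.8911 × 0.6274 = 764.26 W/m².

764 W/m²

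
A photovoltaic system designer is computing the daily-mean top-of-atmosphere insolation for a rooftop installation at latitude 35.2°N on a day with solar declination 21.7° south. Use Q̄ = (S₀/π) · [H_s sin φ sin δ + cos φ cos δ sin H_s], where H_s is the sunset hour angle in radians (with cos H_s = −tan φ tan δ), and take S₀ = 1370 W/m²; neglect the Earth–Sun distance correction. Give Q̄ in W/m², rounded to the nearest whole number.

−tan φ tan δ = −(0.7054)(-0.3979) = 0.2807; H_s = arccos(0.2807) = 73.70°. In radians, H_s = 1.2863.
H_s sin φ sin δ = 1.2863 × 0.5764 × -0.3697 = -0.2741.
cos φ cos δ sin H_s = 0.8171 × 0.9291 × 0.9598 = 0.7286.
Q̄ = (1370/π) × (-0.2741 + 0.7286) = 436.08 × 0.4545 = 198.20 W/m².

198 W/m²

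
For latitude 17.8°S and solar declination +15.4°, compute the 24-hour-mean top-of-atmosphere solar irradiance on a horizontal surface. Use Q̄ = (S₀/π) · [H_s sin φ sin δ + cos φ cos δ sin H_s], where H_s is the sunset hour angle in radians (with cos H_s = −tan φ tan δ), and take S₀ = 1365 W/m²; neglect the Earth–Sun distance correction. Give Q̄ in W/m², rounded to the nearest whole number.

345 W/m²

The sunset hour angle satisfies cos H_s = −tan φ tan δ = 0.0884, giving H_s = 84.93°. In radians, H_s = 1.4823.
H_s sin φ sin δ = 1.4823 × -0.3057 × 0.2656 = -0.1204.
cos φ cos δ sin H_s = 0.9521 × 0.9641 × 0.9961 = 0.9143.
Q̄ = (1365/π) × (-0.1204 + 0.9143) = 434.49 × 0.7939 = 344.94 W/m².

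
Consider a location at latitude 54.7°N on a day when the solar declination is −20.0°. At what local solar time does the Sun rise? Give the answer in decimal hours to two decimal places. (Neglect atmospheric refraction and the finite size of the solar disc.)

−tan φ tan δ = −(1.4124)(-0.3640) = 0.5141; H_s = arccos(0.5141) = 59.06°.
Sunrise is at 12 − H_s/15 = 12 − 3.937 = 8.063 h local solar time.

8.06 h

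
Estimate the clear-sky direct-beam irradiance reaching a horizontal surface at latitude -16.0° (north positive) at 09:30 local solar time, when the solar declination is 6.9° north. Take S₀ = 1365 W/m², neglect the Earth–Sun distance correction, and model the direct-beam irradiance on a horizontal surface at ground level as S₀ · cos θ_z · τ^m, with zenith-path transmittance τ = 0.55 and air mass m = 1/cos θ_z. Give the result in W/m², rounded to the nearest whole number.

433 W/m²

Hour angle H = 15° × (9.5 − 12) = -37.50°.
cos θ_z = sin φ sin δ + cos φ cos δ cos H = (-0.2756)(0.1201) + (0.9613)(0.9928)(0.7934) = 0.7241.
Air mass m = 1/cos θ_z = 1/0.7241 = 1.381; τ^m = 0.55^1.381 = 0.4380.
Surface direct beam = 1365 × 0.7241 × 0.4380 = 432.92 W/m².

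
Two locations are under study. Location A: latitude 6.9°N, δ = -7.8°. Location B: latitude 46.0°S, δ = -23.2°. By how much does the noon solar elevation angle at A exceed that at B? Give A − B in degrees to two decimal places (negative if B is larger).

+8.10°

A: 90° − |6.9 − (-7.8)| = 75.30°.
B: 90° − |-46.0 − (-23.2)| = 67.20°.
A − B = 75.30 − 67.20 = 8.10°.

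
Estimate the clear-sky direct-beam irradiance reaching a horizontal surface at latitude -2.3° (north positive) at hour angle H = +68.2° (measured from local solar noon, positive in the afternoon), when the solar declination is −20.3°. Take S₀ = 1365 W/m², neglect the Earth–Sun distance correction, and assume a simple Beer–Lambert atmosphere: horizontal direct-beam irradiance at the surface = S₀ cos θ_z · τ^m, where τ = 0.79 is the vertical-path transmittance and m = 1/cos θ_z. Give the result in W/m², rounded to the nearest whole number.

258 W/m²

cos θ_z = sin(-2.3°) sin(-20.3°) + cos(-2.3°) cos(-20.3°) cos(68.20°) = 0.0139 + 0.3480 = 0.3619.
Air mass m = 1/cos θ_z = 1/0.3619 = 2.763; τ^m = 0.79^2.763 = 0.5214.
Surface direct beam = 1365 × 0.3619 × 0.5214 = 257.57 W/m².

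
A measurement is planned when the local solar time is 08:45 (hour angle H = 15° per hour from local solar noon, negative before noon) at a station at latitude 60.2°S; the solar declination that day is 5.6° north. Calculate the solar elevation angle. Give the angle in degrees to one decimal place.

14.0°

Hour angle H = 15° × (8.75 − 12) = -48.75°.
cos θ_z = sin(-60.2°) sin(5.6°) + cos(-60.2°) cos(5.6°) cos(-48.75°) = -0.0847 + 0.3261 = 0.2414.
θ_z = arccos(0.2414) = 76.03°, so the elevation is 90° − 76.03° = 13.97°.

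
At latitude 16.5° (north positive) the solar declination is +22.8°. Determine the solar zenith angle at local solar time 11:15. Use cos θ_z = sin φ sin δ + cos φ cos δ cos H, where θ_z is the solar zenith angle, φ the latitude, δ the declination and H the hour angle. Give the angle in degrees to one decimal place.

12.3°

Hour angle H = 15° × (11.25 − 12) = -11.25°.
cos θ_z = sin φ sin δ + cos φ cos δ cos H = (0.2840)(0.3875) + (0.9588)(0.9219)(0.9808) = 0.9770.
θ_z = arccos(0.9770) = 12.31°.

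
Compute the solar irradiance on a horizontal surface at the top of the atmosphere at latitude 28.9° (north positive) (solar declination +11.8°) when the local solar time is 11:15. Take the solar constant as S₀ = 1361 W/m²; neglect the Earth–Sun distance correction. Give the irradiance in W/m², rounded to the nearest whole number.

Hour angle H = 15° × (11.25 − 12) = -11.25°.
With φ = 28.9°, δ = 11.8°, H = -11.25°: sin φ sin δ = 0.0988, cos φ cos δ cos H = 0.8405, so cos θ_z = 0.9393.
Top-of-atmosphere irradiance = S₀ cos θ_z = 1361 × 0.9393 = 1278.39 W/m².

1278 W/m²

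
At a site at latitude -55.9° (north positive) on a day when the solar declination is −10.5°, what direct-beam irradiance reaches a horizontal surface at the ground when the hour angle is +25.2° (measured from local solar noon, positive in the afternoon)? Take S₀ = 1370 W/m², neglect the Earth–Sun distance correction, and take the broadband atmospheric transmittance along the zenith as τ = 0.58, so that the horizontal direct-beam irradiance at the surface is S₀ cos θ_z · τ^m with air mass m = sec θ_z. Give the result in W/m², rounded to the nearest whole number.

385 W/m²

cos θ_z = sin φ sin δ + cos φ cos δ cos H = (-0.8281)(-0.1822) + (0.5606)(0.9833)(0.9048) = 0.6496.
Air mass m = 1/cos θ_z = 1/0.6496 = 1.539; τ^m = 0.58^1.539 = 0.4324.
Surface direct beam = 1370 × 0.6496 × 0.4324 = 384.82 W/m².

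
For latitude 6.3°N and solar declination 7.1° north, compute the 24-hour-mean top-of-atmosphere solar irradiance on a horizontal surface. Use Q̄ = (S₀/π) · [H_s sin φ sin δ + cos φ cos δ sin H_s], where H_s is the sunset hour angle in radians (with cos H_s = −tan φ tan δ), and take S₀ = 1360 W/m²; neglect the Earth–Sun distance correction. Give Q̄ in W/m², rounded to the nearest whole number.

The sunset hour angle satisfies cos H_s = −tan φ tan δ = -0.0138, giving H_s = 90.79°. In radians, H_s = 1.5846.
H_s sin φ sin δ = 1.5846 × 0.1097 × 0.1236 = 0.0215.
cos φ cos δ sin H_s = 0.9940 × 0.9923 × 0.9999 = 0.9862.
Q̄ = (1360/π) × (0.0215 + 0.9862) = 432.90 × 1.0077 = 436.23 W/m².

436 W/m²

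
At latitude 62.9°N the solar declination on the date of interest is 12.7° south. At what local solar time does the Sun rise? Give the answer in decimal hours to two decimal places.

cos H_s = −tan(62.9°) · tan(-12.7°) = 0.4404, so H_s = arccos(0.4404) = 63.87°.
Sunrise is at 12 − H_s/15 = 12 − 4.258 = 7.742 h local solar time.

7.74 h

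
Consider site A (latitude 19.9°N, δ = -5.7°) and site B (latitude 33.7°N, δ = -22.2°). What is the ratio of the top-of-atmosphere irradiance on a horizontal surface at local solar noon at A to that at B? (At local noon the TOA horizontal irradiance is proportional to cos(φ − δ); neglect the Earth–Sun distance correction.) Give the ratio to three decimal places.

A: cos θ_z = cos(19.9° − (-5.7°)) = 0.9018.
B: cos θ_z = cos(33.7° − (-22.2°)) = 0.5606.
Ratio A/B = 0.9018 / 0.5606 = 1.6086.

1.609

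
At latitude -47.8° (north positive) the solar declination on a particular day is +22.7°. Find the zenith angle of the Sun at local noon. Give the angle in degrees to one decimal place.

At local solar noon the hour angle is zero, so the zenith angle is |φ − δ| = |-47.8° − (22.7°)| = 70.5°.

70.5°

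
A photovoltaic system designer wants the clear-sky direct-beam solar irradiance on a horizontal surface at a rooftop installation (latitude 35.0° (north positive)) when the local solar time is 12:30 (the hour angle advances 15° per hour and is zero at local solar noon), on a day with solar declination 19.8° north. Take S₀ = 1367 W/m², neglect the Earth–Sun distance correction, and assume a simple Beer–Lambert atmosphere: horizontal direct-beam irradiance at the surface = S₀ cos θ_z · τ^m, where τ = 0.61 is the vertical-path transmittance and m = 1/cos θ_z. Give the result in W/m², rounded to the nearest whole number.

782 W/m²

Hour angle H = 15° × (12.5 − 12) = 7.50°.
cos θ_z = sin(35.0°) sin(19.8°) + cos(35.0°) cos(19.8°) cos(7.50°) = 0.1943 + 0.7641 = 0.9584.
Air mass m = 1/cos θ_z = 1/0.9584 = 1.043; τ^m = 0.61^1.043 = 0.5972.
Surface direct beam = 1367 × 0.9584 × 0.5972 = 782.41 W/m².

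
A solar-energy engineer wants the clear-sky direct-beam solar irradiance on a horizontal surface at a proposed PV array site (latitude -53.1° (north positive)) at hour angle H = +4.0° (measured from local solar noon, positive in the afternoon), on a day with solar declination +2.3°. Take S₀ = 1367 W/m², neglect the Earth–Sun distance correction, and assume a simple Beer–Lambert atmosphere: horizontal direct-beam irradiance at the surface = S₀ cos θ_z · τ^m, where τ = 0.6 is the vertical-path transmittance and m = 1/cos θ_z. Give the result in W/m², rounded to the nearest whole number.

cos θ_z = sin(-53.1°) sin(2.3°) + cos(-53.1°) cos(2.3°) cos(4.00°) = -0.0321 + 0.5985 = 0.5664.
Air mass m = 1/cos θ_z = 1/0.5664 = 1.766; τ^m = 0.6^1.766 = 0.4057.
Surface direct beam = 1367 × 0.5664 × 0.4057 = 314.12 W/m².

314 W/m²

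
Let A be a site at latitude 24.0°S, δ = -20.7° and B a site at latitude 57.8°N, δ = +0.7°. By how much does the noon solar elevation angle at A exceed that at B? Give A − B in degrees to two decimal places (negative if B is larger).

A: 90° − |-24.0 − (-20.7)| = 86.70°.
B: 90° − |57.8 − (0.7)| = 32.90°.
A − B = 86.70 − 32.90 = 53.80°.

+53.80°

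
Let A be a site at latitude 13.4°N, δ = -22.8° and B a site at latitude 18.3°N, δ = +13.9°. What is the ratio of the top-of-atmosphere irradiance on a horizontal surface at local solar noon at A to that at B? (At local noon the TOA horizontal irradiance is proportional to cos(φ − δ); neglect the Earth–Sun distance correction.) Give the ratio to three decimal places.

0.809

A: cos θ_z = cos(13.4° − (-22.8°)) = 0.8070.
B: cos θ_z = cos(18.3° − (13.9°)) = 0.9971.
Ratio A/B = 0.8070 / 0.9971 = 0.8093.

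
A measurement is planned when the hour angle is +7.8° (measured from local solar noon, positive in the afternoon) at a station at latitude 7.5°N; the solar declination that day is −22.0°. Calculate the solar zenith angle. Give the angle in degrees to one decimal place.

30.5°

With φ = 7.5°, δ = -22.0°, H = 7.80°: sin φ sin δ = -0.0489, cos φ cos δ cos H = 0.9107, so cos θ_z = 0.8618.
θ_z = arccos(0.8618) = 30.48°.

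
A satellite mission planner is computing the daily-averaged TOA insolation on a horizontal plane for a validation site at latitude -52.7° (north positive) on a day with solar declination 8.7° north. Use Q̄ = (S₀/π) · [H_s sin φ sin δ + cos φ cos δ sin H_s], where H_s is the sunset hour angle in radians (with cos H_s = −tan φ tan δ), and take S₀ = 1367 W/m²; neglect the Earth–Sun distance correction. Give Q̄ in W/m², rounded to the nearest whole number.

cos H_s = −tan(-52.7°) · tan(8.7°) = 0.2009, so H_s = arccos(0.2009) = 78.41°. In radians, H_s = 1.3685.
H_s sin φ sin δ = 1.3685 × -0.7955 × 0.1513 = -0.1647.
cos φ cos δ sin H_s = 0.6060 × 0.9885 × 0.9796 = 0.5868.
Q̄ = (1367/π) × (-0.1647 + 0.5868) = 435.13 × 0.4221 = 183.67 W/m².

184 W/m²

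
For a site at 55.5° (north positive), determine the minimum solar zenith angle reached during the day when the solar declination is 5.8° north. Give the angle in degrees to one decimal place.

49.7°

At local solar noon the hour angle is zero, so the zenith angle is |φ − δ| = |55.5° − (5.8°)| = 49.7°.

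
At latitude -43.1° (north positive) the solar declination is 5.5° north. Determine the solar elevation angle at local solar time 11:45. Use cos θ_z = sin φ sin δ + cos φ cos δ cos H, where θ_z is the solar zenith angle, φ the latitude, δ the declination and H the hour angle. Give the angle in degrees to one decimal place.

41.3°

Hour angle H = 15° × (11.75 − 12) = -3.75°.
cos θ_z = sin(-43.1°) sin(5.5°) + cos(-43.1°) cos(5.5°) cos(-3.75°) = -0.0655 + 0.7252 = 0.6597.
θ_z = arccos(0.6597) = 48.72°, so the elevation is 90° − 48.72° = 41.28°.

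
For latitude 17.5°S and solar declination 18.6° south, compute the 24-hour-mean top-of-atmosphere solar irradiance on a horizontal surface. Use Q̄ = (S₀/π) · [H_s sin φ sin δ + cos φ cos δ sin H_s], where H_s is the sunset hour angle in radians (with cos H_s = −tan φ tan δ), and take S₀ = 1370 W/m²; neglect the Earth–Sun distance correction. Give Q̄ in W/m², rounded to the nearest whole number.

462 W/m²

The sunset hour angle satisfies cos H_s = −tan φ tan δ = -0.1061, giving H_s = 96.09°. In radians, H_s = 1.6771.
H_s sin φ sin δ = 1.6771 × -0.3007 × -0.3190 = 0.1609.
cos φ cos δ sin H_s = 0.9537 × 0.9478 × 0.9944 = 0.8989.
Q̄ = (1370/π) × (0.1609 + 0.8989) = 436.08 × 1.0598 = 462.16 W/m².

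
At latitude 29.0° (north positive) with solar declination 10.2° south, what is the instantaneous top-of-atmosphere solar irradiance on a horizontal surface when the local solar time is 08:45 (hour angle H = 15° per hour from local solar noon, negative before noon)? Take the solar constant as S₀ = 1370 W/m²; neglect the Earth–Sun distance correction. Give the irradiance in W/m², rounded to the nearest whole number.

Hour angle H = 15° × (8.75 − 12) = -48.75°.
With φ = 29.0°, δ = -10.2°, H = -48.75°: sin φ sin δ = -0.0859, cos φ cos δ cos H = 0.5676, so cos θ_z = 0.4817.
Top-of-atmosphere irradiance = S₀ cos θ_z = 1370 × 0.4817 = 659.93 W/m².

660 W/m²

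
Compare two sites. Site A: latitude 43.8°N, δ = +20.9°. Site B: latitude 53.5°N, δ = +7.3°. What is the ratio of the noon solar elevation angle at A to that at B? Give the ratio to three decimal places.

1.532

A: 90° − |43.8 − (20.9)| = 67.10°.
B: 90° − |53.5 − (7.3)| = 43.80°.
Ratio A/B = 67.1000 / 43.8000 = 1.5320.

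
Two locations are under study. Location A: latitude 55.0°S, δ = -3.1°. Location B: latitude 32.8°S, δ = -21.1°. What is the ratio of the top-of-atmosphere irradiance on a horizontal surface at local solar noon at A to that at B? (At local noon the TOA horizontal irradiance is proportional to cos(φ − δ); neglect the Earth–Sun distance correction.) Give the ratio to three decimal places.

A: cos θ_z = cos(-55.0° − (-3.1°)) = 0.6170.
B: cos θ_z = cos(-32.8° − (-21.1°)) = 0.9792.
Ratio A/B = 0.6170 / 0.9792 = 0.6301.

0.630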